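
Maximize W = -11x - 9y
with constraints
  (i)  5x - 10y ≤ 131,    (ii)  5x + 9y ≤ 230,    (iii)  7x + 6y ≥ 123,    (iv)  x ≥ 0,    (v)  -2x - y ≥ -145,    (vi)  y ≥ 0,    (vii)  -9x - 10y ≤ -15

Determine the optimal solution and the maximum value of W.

x = 0, y = 41/2, maximum W = -369/2

Extreme points and W = -11x - 9y:
  (3479/95, 99/19) → W = -42724/95
  (131/5, 0) → W = -1441/5
  (0, 230/9) → W = -230
  (0, 41/2) → W = -369/2
  (123/7, 0) → W = -1353/7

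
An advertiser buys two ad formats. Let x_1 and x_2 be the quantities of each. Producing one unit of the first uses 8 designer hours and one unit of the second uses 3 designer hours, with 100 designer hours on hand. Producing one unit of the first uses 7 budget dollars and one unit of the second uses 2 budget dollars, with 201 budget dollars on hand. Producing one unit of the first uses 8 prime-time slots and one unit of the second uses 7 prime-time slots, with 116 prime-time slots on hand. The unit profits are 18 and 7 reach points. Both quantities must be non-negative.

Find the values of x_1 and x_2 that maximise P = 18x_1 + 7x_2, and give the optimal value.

x_1 = 11, x_2 = 4, maximum P = 226

Feasible corners and P = 18x_1 + 7x_2:
  (0, 0) → P = 0
  (0, 116/7) → P = 116
  (25/2, 0) → P = 225
  (11, 4) → P = 226

The binding constraints are 8x_1 + 3x_2 = 100 and 8x_1 + 7x_2 = 116.
Solving simultaneously gives x_1 = 11, x_2 = 4.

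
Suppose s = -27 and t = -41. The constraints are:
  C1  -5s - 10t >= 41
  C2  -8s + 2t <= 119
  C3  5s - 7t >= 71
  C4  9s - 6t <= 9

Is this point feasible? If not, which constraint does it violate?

not feasible — violates C2

Constraint C2: -8s + 2t = 134, which is not ≤ 119. All other constraints are satisfied.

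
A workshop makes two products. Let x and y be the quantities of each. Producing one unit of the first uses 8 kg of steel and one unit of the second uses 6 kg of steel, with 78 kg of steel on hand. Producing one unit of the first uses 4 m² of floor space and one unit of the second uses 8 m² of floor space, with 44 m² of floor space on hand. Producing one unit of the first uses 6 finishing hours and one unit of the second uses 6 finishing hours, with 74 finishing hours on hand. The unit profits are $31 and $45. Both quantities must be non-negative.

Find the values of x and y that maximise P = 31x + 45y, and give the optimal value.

Vertices and P = 31x + 45y:
  (0, 0) → P = 0
  (0, 11/2) → P = 495/2
  (39/4, 0) → P = 1209/4
  (9, 1) → P = 324

x = 9, y = 1, maximum P = 324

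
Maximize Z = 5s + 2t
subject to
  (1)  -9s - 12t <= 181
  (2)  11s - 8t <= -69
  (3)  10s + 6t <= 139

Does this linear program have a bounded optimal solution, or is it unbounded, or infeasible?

Extreme points and Z = 5s + 2t:
  (-569/51, -685/102) → Z = -3530/51
  (349/73, 2219/146) → Z = 3964/73
The feasible region has finitely many vertices and no improving ray; the maximum is 3964/73 at (349/73, 2219/146).

bounded optimum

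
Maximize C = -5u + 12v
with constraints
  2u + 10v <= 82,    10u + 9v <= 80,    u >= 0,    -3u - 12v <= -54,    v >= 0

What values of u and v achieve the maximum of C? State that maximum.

Feasible corners and C = -5u + 12v:
  (31/41, 330/41) → C = 3805/41
  (0, 41/5) → C = 492/5
  (158/31, 100/31) → C = 410/31
  (0, 9/2) → C = 54

The optimum lies where 2u + 10v = 82 and u = 0.
Solving simultaneously gives u = 0, v = 41/5.

u = 0, v = 41/5, maximum C = 492/5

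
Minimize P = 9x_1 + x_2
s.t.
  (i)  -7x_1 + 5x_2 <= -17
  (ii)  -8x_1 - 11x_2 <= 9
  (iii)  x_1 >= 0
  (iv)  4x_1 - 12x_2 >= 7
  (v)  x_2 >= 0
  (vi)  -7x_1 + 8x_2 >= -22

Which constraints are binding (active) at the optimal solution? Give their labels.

(i) and (v)

Corner points and P = 9x_1 + x_2:
  (169/64, 19/64) → P = 385/16
  (17/7, 0) → P = 153/7
  (4, 3/4) → P = 147/4
  (22/7, 0) → P = 198/7

The minimum is at (17/7, 0). Substituting into each constraint, equality holds for (i) and (v); the remaining constraints have slack.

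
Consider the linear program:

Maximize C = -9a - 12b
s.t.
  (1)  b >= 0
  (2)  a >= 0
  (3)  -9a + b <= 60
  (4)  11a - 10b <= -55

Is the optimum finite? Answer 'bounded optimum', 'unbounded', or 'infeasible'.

Feasible corners and C = -9a - 12b:
  (0, 60) → C = -720
  (0, 11/2) → C = -66
The feasible region has finitely many vertices and no improving ray; the maximum is -66 at (0, 11/2).

bounded optimum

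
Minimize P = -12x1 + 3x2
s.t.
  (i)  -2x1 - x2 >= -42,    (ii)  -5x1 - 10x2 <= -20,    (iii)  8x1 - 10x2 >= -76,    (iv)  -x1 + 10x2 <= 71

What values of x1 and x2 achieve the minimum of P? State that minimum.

Vertices and P = -12x1 + 3x2:
  (80/3, -34/3) → P = -354
  (349/21, 184/21) → P = -1212/7
  (-56/13, 54/13) → P = 834/13
  (-5/7, 246/35) → P = 1038/35

The binding constraints are -2x1 - x2 = -42 and -5x1 - 10x2 = -20.
Solving simultaneously gives x1 = 80/3, x2 = -34/3.

x1 = 80/3, x2 = -34/3, minimum P = -354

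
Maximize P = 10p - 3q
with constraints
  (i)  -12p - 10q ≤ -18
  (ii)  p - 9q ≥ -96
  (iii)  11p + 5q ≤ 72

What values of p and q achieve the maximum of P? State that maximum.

p = 63/5, q = -333/25, maximum P = 4149/25

Vertices and P = 10p - 3q:
  (-399/59, 585/59) → P = -5745/59
  (63/5, -333/25) → P = 4149/25
  (21/13, 141/13) → P = -213/13

At the optimal vertex, -12p - 10q = -18 and 11p + 5q = 72.
Solving simultaneously gives p = 63/5, q = -333/25.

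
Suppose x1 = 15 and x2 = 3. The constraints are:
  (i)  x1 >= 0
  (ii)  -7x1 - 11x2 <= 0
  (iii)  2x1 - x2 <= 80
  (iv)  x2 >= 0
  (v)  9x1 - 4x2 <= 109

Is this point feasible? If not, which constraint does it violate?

not feasible — violates (v)

Constraint (v): 9x1 - 4x2 = 123, which is not ≤ 109. All other constraints are satisfied.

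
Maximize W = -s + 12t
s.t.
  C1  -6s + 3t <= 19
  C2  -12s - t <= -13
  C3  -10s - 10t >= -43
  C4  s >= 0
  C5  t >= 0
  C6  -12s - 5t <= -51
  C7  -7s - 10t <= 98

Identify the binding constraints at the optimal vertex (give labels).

C3 and C6

Vertices and W = -s + 12t:
  (43/10, 0) → W = -43/10
  (59/14, 3/35) → W = -223/70
  (17/4, 0) → W = -17/4

The maximum is at (59/14, 3/35). Substituting into each constraint, equality holds for C3 and C6; the remaining constraints have slack.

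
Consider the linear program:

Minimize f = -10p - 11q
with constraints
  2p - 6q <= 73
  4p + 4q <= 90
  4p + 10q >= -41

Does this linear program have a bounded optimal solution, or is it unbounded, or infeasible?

unbounded

From the feasible point (26, -7/2), moving in the direction (-4, 4) keeps every constraint satisfied while f decreases without bound.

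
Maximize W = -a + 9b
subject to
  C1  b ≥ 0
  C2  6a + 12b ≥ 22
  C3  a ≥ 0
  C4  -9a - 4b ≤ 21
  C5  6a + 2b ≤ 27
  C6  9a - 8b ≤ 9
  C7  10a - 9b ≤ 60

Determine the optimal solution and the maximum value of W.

a = 0, b = 27/2, maximum W = 243/2

Corner points and W = -a + 9b:
  (0, 11/6) → W = 33/2
  (71/39, 12/13) → W = 253/39
  (0, 27/2) → W = 243/2
  (39/11, 63/22) → W = 489/22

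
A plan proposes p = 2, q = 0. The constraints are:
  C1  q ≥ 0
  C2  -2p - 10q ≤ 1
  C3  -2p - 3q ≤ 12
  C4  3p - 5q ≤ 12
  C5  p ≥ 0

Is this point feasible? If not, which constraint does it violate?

C1: 0 ≥ 0 ✓
C2: -4 ≤ 1 ✓
C3: -4 ≤ 12 ✓
C4: 6 ≤ 12 ✓
C5: 2 ≥ 0 ✓

feasible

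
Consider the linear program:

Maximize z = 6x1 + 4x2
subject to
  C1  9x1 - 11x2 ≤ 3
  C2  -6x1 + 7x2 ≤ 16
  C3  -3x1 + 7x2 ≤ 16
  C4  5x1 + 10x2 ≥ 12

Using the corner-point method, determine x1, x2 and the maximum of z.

Extreme points and z = 6x1 + 4x2:
  (197/30, 51/10) → z = 299/5
  (162/145, 93/145) → z = 1344/145
  (0, 16/7) → z = 64/7
  (-4/5, 8/5) → z = 8/5

The optimum lies where 9x1 - 11x2 = 3 and -3x1 + 7x2 = 16.
Solving simultaneously gives x1 = 197/30, x2 = 51/10.

x1 = 197/30, x2 = 51/10, maximum z = 299/5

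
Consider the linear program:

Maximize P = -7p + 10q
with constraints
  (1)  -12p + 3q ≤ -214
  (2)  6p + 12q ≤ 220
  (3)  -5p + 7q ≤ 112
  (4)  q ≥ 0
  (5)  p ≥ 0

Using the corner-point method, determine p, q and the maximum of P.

p = 538/27, q = 226/27, maximum P = -502/9

Feasible corners and P = -7p + 10q:
  (538/27, 226/27) → P = -502/9
  (107/6, 0) → P = -749/6
  (110/3, 0) → P = -770/3

The binding constraints are -12p + 3q = -214 and 6p + 12q = 220.
Solving simultaneously gives p = 538/27, q = 226/27.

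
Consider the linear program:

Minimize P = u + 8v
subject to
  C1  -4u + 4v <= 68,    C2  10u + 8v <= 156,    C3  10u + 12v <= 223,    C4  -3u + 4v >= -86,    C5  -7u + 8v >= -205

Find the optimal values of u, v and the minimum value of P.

u = -154, v = -137, minimum P = -1250

Extreme points and P = u + 8v:
  (19/22, 393/22) → P = 3163/22
  (-154, -137) → P = -1250
  (11/5, 67/4) → P = 681/5
  (41/2, -49/8) → P = -57/2

At the optimal vertex, -4u + 4v = 68 and -3u + 4v = -86.
Solving simultaneously gives u = -154, v = -137.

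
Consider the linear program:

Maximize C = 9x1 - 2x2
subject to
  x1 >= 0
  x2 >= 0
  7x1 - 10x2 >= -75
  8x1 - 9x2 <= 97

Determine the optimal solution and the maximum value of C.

Corner points and C = 9x1 - 2x2:
  (0, 0) → C = 0
  (0, 15/2) → C = -15
  (97/8, 0) → C = 873/8
  (1645/17, 1279/17) → C = 12247/17

x1 = 1645/17, x2 = 1279/17, maximum C = 12247/17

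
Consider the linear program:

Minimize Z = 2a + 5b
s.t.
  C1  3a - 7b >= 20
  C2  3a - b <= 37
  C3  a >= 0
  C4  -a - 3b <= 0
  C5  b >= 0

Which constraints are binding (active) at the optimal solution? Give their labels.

Vertices and Z = 2a + 5b:
  (239/18, 17/6) → Z = 733/18
  (20/3, 0) → Z = 40/3
  (37/3, 0) → Z = 74/3

The minimum is at (20/3, 0). Substituting into each constraint, equality holds for C1 and C5; the remaining constraints have slack.

C1 and C5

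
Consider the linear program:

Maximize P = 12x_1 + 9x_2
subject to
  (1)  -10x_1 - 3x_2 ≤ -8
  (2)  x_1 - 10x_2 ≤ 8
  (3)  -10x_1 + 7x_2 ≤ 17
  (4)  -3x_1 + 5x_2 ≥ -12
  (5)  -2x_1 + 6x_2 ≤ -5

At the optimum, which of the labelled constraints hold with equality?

Feasible corners and P = 12x_1 + 9x_2:
  (104/103, -72/103) → P = 600/103
  (21/22, -17/33) → P = 75/11
  (16/5, -12/25) → P = 852/25
  (47/8, 9/8) → P = 645/8

The maximum is at (47/8, 9/8). Substituting into each constraint, equality holds for (4) and (5); the remaining constraints have slack.

(4) and (5)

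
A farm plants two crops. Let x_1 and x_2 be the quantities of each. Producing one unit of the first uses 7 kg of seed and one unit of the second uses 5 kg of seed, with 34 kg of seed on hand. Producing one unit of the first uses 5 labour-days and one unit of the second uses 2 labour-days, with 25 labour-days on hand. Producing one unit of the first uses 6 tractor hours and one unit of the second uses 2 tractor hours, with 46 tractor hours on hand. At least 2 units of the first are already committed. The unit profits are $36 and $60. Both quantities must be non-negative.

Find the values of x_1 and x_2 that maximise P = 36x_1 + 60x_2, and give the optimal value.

x_1 = 2, x_2 = 4, maximum P = 312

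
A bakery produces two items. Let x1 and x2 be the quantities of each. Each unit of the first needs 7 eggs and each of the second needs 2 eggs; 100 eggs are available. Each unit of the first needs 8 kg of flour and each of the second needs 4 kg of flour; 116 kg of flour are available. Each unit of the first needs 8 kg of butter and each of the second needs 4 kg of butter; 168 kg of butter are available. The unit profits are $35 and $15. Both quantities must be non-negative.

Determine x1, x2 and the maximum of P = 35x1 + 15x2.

x1 = 14, x2 = 1, maximum P = 505

Vertices and P = 35x1 + 15x2:
  (0, 0) → P = 0
  (0, 29) → P = 435
  (100/7, 0) → P = 500
  (14, 1) → P = 505

The optimum lies where 7x1 + 2x2 = 100 and 8x1 + 4x2 = 116.
Solving simultaneously gives x1 = 14, x2 = 1.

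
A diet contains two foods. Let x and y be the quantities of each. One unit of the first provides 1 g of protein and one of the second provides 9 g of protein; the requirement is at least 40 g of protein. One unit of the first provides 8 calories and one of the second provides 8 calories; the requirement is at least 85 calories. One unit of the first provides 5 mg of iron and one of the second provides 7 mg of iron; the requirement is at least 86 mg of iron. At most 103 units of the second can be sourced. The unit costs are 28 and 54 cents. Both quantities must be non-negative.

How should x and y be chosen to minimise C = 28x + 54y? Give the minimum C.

x = 13, y = 3, minimum C = 526

Corner points and C = 28x + 54y:
  (0, 86/7) → C = 4644/7
  (0, 103) → C = 5562
  (40, 0) → C = 1120
  (13, 3) → C = 526
The feasible region is unbounded (it extends along (1, 0)), but C strictly increases along every unbounded feasible direction, so there is no improving ray and the minimum is attained at a vertex.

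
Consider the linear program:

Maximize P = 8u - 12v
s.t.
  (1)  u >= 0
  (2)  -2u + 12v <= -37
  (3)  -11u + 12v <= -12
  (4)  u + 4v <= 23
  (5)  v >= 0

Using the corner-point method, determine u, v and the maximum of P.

Vertices and P = 8u - 12v:
  (106/5, 9/20) → P = 821/5
  (37/2, 0) → P = 148
  (23, 0) → P = 184

At the optimal vertex, u + 4v = 23 and v = 0.
Solving simultaneously gives u = 23, v = 0.

u = 23, v = 0, maximum P = 184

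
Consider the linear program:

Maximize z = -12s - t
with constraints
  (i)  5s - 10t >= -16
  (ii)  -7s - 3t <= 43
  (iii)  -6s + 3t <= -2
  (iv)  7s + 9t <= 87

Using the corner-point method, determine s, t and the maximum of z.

Vertices and z = -12s - t:
  (68/45, 106/45) → z = -922/45
  (726/115, 547/115) → z = -9259/115
  (-41/13, -272/39) → z = 1748/39
The feasible region is unbounded (it extends along (9, -7), (3, -7)), but z strictly decreases along every unbounded feasible direction, so there is no improving ray and the maximum is attained at a vertex.

The optimum lies where -7s - 3t = 43 and -6s + 3t = -2.
Solving simultaneously gives s = -41/13, t = -272/39.

s = -41/13, t = -272/39, maximum z = 1748/39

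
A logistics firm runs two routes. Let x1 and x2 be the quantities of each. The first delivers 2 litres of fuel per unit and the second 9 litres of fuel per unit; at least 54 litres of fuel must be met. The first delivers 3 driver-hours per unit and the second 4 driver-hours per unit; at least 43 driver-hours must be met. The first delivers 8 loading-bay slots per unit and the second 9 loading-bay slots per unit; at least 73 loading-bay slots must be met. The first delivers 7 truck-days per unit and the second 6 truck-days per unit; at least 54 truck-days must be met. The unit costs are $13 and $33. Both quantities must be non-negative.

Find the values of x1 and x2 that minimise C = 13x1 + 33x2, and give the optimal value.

x1 = 9, x2 = 4, minimum C = 249

Feasible corners and C = 13x1 + 33x2:
  (0, 43/4) → C = 1419/4
  (27, 0) → C = 351
  (9, 4) → C = 249
The feasible region is unbounded (it extends along (0, 1), (1, 0)), but C strictly increases along every unbounded feasible direction, so there is no improving ray and the minimum is attained at a vertex.

At the optimal vertex, 2x1 + 9x2 = 54 and 3x1 + 4x2 = 43.
Solving simultaneously gives x1 = 9, x2 = 4.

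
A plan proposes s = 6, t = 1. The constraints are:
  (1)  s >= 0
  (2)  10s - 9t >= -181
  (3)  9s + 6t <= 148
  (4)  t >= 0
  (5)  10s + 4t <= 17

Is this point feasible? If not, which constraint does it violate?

not feasible — violates (5)

Constraint (5): 10s + 4t = 64, which is not ≤ 17. All other constraints are satisfied.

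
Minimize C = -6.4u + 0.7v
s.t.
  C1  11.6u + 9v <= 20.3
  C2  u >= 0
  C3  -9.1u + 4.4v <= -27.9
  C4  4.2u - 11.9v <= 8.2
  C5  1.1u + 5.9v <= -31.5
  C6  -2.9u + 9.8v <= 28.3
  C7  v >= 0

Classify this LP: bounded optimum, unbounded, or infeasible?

infeasible

The boundaries -2.9u + 9.8v = 28.3 and v = 0 meet at (-283/29, 0), but that point violates u ≥ 0. Every candidate vertex is excluded by some other constraint, so the feasible region is empty.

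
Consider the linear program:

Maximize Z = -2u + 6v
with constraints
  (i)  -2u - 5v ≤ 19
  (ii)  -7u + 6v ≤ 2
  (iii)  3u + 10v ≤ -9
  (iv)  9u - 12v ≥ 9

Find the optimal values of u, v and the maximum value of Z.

The feasible region is unbounded (it extends along (5, -2), (10, -3)), but Z strictly decreases along every unbounded feasible direction, so there is no improving ray and the maximum is attained at a vertex.

At the optimal vertex, 3u + 10v = -9 and 9u - 12v = 9.
Solving simultaneously gives u = -1/7, v = -6/7.

u = -1/7, v = -6/7, maximum Z = -34/7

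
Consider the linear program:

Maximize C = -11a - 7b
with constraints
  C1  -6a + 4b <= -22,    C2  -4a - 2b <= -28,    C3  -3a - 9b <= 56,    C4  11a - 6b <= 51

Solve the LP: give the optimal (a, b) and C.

Extreme points and C = -11a - 7b:
  (39/7, 20/7) → C = -569/7
  (9, 8) → C = -155
  (135/23, 52/23) → C = -1849/23

The optimum lies where -4a - 2b = -28 and 11a - 6b = 51.
Solving simultaneously gives a = 135/23, b = 52/23.

a = 135/23, b = 52/23, maximum C = -1849/23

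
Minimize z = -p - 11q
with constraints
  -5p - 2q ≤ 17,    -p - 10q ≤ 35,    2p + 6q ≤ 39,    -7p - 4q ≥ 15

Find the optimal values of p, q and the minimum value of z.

Vertices and z = -p - 11q:
  (-25/12, -79/24) → z = 919/24
  (-19/3, 22/3) → z = -223/3
  (-5/33, -115/33) → z = 1270/33

The optimum lies where -5p - 2q = 17 and -7p - 4q = 15.
Solving simultaneously gives p = -19/3, q = 22/3.

p = -19/3, q = 22/3, minimum z = -223/3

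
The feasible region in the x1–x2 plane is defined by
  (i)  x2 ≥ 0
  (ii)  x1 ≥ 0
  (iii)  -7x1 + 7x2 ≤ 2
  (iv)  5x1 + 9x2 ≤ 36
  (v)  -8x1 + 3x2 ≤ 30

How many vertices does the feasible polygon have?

4

Intersecting each pair of boundary lines and keeping only the points that satisfy every inequality leaves:
  (0, 0)
  (36/5, 0)
  (0, 2/7)
  (117/49, 131/49)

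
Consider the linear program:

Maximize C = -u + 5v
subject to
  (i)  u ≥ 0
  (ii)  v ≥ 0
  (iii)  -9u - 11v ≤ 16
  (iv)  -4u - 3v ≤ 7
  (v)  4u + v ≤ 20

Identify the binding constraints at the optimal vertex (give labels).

(i) and (v)

Extreme points and C = -u + 5v:
  (0, 0) → C = 0
  (0, 20) → C = 100
  (5, 0) → C = -5

The maximum is at (0, 20). Substituting into each constraint, equality holds for (i) and (v); the remaining constraints have slack.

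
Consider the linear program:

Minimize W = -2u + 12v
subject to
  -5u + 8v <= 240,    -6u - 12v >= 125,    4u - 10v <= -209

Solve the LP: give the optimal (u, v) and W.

Feasible corners and W = -2u + 12v:
  (-970/27, 815/108) → W = 4385/27
  (-364/9, 85/18) → W = 1238/9
  (-1879/54, 377/54) → W = 4141/27

The binding constraints are -5u + 8v = 240 and 4u - 10v = -209.
Solving simultaneously gives u = -364/9, v = 85/18.

u = -364/9, v = 85/18, minimum W = 1238/9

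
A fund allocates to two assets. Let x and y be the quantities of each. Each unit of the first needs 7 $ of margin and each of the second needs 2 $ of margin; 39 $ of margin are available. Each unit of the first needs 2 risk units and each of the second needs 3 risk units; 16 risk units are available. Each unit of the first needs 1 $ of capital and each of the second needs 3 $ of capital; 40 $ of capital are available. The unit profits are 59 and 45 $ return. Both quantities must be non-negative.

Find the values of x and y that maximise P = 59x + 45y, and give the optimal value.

Extreme points and P = 59x + 45y:
  (0, 0) → P = 0
  (0, 16/3) → P = 240
  (39/7, 0) → P = 2301/7
  (5, 2) → P = 385

At the optimal vertex, 7x + 2y = 39 and 2x + 3y = 16.
Solving simultaneously gives x = 5, y = 2.

x = 5, y = 2, maximum P = 385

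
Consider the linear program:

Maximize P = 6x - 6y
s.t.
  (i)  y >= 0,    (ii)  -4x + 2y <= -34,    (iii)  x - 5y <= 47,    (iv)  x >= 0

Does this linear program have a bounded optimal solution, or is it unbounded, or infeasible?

From the feasible point (17/2, 0), moving in the direction (5, 1) keeps every constraint satisfied while P increases without bound.

unbounded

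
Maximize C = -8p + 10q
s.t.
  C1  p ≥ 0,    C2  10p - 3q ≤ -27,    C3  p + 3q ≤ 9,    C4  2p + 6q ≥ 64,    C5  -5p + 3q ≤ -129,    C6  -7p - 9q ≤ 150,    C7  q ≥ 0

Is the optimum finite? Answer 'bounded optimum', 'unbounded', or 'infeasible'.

Constraints p + 3q ≤ 9 and 2p + 6q ≥ 64 have parallel boundaries but demand opposite sides — no point can satisfy both, so the region is empty.

infeasible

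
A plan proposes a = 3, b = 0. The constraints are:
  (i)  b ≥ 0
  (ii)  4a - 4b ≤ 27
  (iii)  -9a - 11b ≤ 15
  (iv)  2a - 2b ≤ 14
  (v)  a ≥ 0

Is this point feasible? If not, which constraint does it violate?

(i): 0 ≥ 0 ✓
(ii): 12 ≤ 27 ✓
(iii): -27 ≤ 15 ✓
(iv): 6 ≤ 14 ✓
(v): 3 ≥ 0 ✓

feasible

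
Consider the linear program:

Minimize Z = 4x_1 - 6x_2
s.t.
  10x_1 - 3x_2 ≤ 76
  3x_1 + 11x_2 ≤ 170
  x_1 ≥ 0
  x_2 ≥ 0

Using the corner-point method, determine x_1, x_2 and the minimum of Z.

Corner points and Z = 4x_1 - 6x_2:
  (1346/119, 1472/119) → Z = -3448/119
  (38/5, 0) → Z = 152/5
  (0, 170/11) → Z = -1020/11
  (0, 0) → Z = 0

The binding constraints are 3x_1 + 11x_2 = 170 and x_1 = 0.
Solving simultaneously gives x_1 = 0, x_2 = 170/11.

x_1 = 0, x_2 = 170/11, minimum Z = -1020/11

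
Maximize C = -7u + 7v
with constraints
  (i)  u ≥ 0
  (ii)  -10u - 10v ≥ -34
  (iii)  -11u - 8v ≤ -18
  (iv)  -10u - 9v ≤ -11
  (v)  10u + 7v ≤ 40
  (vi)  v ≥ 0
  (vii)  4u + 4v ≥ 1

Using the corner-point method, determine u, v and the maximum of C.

u = 0, v = 17/5, maximum C = 119/5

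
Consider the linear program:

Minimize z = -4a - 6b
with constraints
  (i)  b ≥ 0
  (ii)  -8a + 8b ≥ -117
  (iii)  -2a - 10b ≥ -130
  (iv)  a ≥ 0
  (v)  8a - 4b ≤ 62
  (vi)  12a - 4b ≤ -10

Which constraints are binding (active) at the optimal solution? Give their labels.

Corner points and z = -4a - 6b:
  (0, 13) → z = -78
  (105/32, 395/32) → z = -1395/16
  (0, 5/2) → z = -15

The minimum is at (105/32, 395/32). Substituting into each constraint, equality holds for (iii) and (vi); the remaining constraints have slack.

(iii) and (vi)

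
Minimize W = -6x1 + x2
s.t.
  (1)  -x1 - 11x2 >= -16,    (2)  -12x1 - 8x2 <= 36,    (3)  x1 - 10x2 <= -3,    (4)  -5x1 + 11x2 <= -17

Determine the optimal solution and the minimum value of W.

x1 = 127/21, x2 = 19/21, minimum W = -743/21

Corner points and W = -6x1 + x2:
  (127/21, 19/21) → W = -743/21
  (11/2, 21/22) → W = -705/22
  (203/39, 32/39) → W = -1186/39

The optimum lies where -x1 - 11x2 = -16 and x1 - 10x2 = -3.
Solving simultaneously gives x1 = 127/21, x2 = 19/21.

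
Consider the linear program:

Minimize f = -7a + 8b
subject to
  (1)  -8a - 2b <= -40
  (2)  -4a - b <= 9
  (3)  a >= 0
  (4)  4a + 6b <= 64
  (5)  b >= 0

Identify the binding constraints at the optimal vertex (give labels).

Feasible corners and f = -7a + 8b:
  (14/5, 44/5) → f = 254/5
  (5, 0) → f = -35
  (16, 0) → f = -112

The minimum is at (16, 0). Substituting into each constraint, equality holds for (4) and (5); the remaining constraints have slack.

(4) and (5)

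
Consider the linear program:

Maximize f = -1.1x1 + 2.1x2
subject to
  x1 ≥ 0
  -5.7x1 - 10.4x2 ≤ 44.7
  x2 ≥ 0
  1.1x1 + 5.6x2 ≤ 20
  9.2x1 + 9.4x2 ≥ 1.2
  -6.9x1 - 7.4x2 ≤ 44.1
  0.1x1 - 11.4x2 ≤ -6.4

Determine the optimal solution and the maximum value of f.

Corner points and f = -1.1x1 + 2.1x2:
  (0, 25/7) → f = 15/2
  (0, 32/57) → f = 112/95
  (9608/655, 452/655) → f = -48098/3275

x1 = 0, x2 = 25/7, maximum f = 15/2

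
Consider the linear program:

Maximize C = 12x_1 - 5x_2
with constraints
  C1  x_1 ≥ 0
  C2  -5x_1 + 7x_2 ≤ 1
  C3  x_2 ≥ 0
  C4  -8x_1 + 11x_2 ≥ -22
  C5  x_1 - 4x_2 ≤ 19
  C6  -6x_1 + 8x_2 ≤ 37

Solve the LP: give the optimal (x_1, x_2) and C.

x_1 = 165, x_2 = 118, maximum C = 1390

Vertices and C = 12x_1 - 5x_2:
  (0, 1/7) → C = -5/7
  (0, 0) → C = 0
  (165, 118) → C = 1390
  (11/4, 0) → C = 33

At the optimal vertex, -5x_1 + 7x_2 = 1 and -8x_1 + 11x_2 = -22.
Solving simultaneously gives x_1 = 165, x_2 = 118.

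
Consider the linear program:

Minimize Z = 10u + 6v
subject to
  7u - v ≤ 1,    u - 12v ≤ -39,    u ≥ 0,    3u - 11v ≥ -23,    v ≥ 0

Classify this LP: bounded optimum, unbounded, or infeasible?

infeasible

The boundaries 7u - v = 1 and u - 12v = -39 meet at (51/83, 274/83), but that point violates 3u - 11v ≥ -23. Every candidate vertex is excluded by some other constraint, so the feasible region is empty.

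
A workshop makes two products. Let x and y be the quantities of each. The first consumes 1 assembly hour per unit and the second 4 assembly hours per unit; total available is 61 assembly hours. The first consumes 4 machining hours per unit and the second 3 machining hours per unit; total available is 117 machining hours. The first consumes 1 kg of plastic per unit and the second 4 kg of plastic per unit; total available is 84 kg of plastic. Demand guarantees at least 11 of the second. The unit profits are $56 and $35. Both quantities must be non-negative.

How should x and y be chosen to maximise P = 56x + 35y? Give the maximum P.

Corner points and P = 56x + 35y:
  (0, 61/4) → P = 2135/4
  (0, 11) → P = 385
  (17, 11) → P = 1337

The optimum lies where x + 4y = 61 and y = 11.
Solving simultaneously gives x = 17, y = 11.

x = 17, y = 11, maximum P = 1337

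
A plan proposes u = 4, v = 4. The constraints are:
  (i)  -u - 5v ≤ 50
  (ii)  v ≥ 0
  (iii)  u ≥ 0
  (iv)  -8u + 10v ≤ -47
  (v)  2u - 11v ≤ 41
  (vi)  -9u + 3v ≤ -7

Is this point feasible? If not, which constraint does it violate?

Constraint (iv): -8u + 10v = 8, which is not ≤ -47. All other constraints are satisfied.

not feasible — violates (iv)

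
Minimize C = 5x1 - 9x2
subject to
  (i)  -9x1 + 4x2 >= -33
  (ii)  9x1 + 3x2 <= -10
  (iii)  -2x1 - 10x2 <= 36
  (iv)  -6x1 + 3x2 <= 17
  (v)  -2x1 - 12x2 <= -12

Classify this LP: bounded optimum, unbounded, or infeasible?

bounded optimum

Corner points and C = 5x1 - 9x2:
  (-9/5, 31/15) → C = -138/5
  (-26/17, 64/51) → C = -322/17
  (-28/13, 53/39) → C = -23
The feasible region has finitely many vertices and no improving ray; the minimum is -138/5 at (-9/5, 31/15).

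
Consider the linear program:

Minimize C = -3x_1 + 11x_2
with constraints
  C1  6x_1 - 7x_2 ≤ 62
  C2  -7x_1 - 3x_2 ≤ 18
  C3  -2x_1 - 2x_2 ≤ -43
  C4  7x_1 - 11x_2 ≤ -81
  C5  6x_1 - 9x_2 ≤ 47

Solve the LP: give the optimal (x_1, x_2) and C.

The feasible region is unbounded (it extends along (-3, 7), (7, 6)), but C strictly increases along every unbounded feasible direction, so there is no improving ray and the minimum is attained at a vertex.

x_1 = 311/36, x_2 = 463/36, minimum C = 1040/9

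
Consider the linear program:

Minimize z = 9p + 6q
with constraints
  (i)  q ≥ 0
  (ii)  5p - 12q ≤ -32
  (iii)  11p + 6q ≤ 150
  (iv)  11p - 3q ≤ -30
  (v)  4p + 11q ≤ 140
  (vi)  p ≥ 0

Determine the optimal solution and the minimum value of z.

p = 0, q = 10, minimum z = 60

Feasible corners and z = 9p + 6q:
  (90/133, 1660/133) → z = 10770/133
  (0, 10) → z = 60
  (0, 140/11) → z = 840/11

The optimum lies where 11p - 3q = -30 and p = 0.
Solving simultaneously gives p = 0, q = 10.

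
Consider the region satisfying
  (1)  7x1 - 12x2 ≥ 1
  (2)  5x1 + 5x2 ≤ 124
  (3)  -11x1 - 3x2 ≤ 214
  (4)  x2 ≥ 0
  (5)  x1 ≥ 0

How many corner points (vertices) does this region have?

3

Of the 10 pairwise boundary intersections, those satisfying every inequality are:
  (1493/95, 863/95)
  (1/7, 0)
  (124/5, 0)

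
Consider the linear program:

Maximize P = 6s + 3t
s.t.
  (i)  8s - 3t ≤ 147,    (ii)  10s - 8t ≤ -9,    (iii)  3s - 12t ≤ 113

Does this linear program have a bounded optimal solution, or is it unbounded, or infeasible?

unbounded

From the feasible point (1203/34, 771/17), moving in the direction (3, 8) keeps every constraint satisfied while P increases without bound.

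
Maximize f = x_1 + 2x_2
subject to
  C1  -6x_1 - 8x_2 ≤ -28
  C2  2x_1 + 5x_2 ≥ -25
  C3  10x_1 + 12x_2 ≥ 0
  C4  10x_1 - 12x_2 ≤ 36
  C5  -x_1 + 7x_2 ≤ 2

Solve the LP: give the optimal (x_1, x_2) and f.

x_1 = 138/29, x_2 = 28/29, maximum f = 194/29

Feasible corners and f = x_1 + 2x_2:
  (78/19, 8/19) → f = 94/19
  (18/5, 4/5) → f = 26/5
  (138/29, 28/29) → f = 194/29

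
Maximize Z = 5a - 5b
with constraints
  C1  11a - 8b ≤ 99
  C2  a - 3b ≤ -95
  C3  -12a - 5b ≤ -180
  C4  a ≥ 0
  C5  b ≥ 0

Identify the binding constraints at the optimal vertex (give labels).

Feasible corners and Z = 5a - 5b:
  (1057/25, 1144/25) → Z = -87/5
  (65/41, 1320/41) → Z = -6275/41
  (0, 36) → Z = -180
The feasible region is unbounded (it extends along (0, 1), (8, 11)), but Z strictly decreases along every unbounded feasible direction, so there is no improving ray and the maximum is attained at a vertex.

The maximum is at (1057/25, 1144/25). Substituting into each constraint, equality holds for C1 and C2; the remaining constraints have slack.

C1 and C2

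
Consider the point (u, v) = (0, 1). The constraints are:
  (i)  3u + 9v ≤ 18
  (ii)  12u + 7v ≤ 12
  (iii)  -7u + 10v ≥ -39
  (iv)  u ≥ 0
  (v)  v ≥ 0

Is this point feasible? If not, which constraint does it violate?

(i): 9 ≤ 18 ✓
(ii): 7 ≤ 12 ✓
(iii): 10 ≥ -39 ✓
(iv): 0 ≥ 0 ✓
(v): 1 ≥ 0 ✓

feasible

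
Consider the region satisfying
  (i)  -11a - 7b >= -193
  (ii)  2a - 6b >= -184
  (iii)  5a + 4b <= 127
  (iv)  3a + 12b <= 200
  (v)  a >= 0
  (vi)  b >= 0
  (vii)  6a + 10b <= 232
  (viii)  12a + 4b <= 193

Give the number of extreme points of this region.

5

Pairwise boundary intersections that survive every other constraint:
  (916/111, 1621/111)
  (579/40, 193/40)
  (0, 50/3)
  (0, 0)
  (193/12, 0)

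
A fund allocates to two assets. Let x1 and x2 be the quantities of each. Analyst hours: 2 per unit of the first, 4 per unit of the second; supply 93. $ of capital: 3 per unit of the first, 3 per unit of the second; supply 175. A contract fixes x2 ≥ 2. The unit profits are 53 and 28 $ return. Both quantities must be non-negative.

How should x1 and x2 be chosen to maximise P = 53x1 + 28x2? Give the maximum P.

x1 = 85/2, x2 = 2, maximum P = 4617/2

At the optimal vertex, 2x1 + 4x2 = 93 and x2 = 2.
Solving simultaneously gives x1 = 85/2, x2 = 2.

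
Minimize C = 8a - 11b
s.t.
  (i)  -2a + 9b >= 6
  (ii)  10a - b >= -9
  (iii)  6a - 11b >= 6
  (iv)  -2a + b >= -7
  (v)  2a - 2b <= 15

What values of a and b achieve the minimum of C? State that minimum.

Corner points and C = 8a - 11b:
  (15/4, 3/2) → C = 27/2
  (69/16, 13/8) → C = 133/8
  (71/16, 15/8) → C = 119/8

The optimum lies where -2a + 9b = 6 and 6a - 11b = 6.
Solving simultaneously gives a = 15/4, b = 3/2.

a = 15/4, b = 3/2, minimum C = 27/2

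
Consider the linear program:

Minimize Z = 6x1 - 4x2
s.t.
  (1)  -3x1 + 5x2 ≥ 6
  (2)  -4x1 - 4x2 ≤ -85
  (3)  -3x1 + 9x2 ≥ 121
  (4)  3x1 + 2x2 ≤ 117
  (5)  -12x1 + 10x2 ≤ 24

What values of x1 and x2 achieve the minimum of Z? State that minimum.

Feasible corners and Z = 6x1 - 4x2:
  (811/33, 238/11) → Z = 670/11
  (497/39, 230/13) → Z = 74/13
  (187/9, 82/3) → Z = 46/3

x1 = 497/39, x2 = 230/13, minimum Z = 74/13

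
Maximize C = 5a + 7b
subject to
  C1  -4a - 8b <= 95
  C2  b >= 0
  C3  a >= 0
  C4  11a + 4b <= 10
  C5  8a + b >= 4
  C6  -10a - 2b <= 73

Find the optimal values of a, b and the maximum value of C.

At the optimal vertex, 11a + 4b = 10 and 8a + b = 4.
Solving simultaneously gives a = 2/7, b = 12/7.

a = 2/7, b = 12/7, maximum C = 94/7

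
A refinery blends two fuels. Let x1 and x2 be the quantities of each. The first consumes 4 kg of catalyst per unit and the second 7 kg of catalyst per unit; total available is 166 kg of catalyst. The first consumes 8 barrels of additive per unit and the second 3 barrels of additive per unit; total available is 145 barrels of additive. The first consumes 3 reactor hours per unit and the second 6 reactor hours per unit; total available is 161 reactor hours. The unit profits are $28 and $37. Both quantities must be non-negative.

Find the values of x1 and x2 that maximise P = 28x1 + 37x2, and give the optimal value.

Vertices and P = 28x1 + 37x2:
  (0, 0) → P = 0
  (0, 166/7) → P = 6142/7
  (145/8, 0) → P = 1015/2
  (47/4, 17) → P = 958

At the optimal vertex, 4x1 + 7x2 = 166 and 8x1 + 3x2 = 145.
Solving simultaneously gives x1 = 47/4, x2 = 17.

x1 = 47/4, x2 = 17, maximum P = 958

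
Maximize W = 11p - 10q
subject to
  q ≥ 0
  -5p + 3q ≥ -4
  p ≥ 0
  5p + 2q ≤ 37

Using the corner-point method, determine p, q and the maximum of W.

Feasible corners and W = 11p - 10q:
  (4/5, 0) → W = 44/5
  (0, 0) → W = 0
  (119/25, 33/5) → W = -341/25
  (0, 37/2) → W = -185

At the optimal vertex, q = 0 and -5p + 3q = -4.
Solving simultaneously gives p = 4/5, q = 0.

p = 4/5, q = 0, maximum W = 44/5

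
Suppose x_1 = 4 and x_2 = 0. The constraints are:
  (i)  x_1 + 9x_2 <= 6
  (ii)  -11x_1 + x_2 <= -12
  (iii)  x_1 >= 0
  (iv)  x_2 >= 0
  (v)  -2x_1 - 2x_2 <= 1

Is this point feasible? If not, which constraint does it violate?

feasible

(i): 4 ≤ 6 ✓
(ii): -44 ≤ -12 ✓
(iii): 4 ≥ 0 ✓
(iv): 0 ≥ 0 ✓
(v): -8 ≤ 1 ✓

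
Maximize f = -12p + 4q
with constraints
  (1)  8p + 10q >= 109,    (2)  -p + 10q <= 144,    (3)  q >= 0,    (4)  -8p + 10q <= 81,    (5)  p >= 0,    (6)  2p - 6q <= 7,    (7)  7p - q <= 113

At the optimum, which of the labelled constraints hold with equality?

Vertices and f = -12p + 4q:
  (7/4, 19/2) → f = 17
  (181/17, 81/34) → f = -2010/17
  (9, 153/10) → f = -234/5
  (1274/69, 1121/69) → f = -10804/69
  (671/40, 177/40) → f = -918/5

The maximum is at (7/4, 19/2). Substituting into each constraint, equality holds for (1) and (4); the remaining constraints have slack.

(1) and (4)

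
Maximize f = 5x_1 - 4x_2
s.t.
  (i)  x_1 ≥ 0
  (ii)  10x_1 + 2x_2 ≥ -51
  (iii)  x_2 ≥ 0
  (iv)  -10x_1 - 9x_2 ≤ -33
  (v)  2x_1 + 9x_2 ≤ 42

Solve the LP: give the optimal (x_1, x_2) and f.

At the optimal vertex, x_2 = 0 and 2x_1 + 9x_2 = 42.
Solving simultaneously gives x_1 = 21, x_2 = 0.

x_1 = 21, x_2 = 0, maximum f = 105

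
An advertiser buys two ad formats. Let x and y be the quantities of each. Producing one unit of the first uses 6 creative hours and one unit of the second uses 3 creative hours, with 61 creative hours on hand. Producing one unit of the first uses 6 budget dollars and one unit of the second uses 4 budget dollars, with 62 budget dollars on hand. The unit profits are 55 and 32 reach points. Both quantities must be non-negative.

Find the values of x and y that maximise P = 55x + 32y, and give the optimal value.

x = 29/3, y = 1, maximum P = 1691/3

The optimum lies where 6x + 3y = 61 and 6x + 4y = 62.
Solving simultaneously gives x = 29/3, y = 1.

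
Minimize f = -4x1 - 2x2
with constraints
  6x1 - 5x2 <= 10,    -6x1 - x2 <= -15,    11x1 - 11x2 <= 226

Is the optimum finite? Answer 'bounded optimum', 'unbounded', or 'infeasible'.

From the feasible point (85/36, 5/6), moving in the direction (5, 6) keeps every constraint satisfied while f decreases without bound.

unbounded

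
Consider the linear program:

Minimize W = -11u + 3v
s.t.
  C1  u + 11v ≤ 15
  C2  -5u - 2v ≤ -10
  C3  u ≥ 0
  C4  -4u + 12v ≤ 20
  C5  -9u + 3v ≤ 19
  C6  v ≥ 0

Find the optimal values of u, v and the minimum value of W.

u = 15, v = 0, minimum W = -165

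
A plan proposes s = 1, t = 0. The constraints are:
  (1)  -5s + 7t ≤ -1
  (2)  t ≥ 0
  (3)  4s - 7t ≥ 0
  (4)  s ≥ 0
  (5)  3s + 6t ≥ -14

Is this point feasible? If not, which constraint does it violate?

feasible

(1): -5 ≤ -1 ✓
(2): 0 ≥ 0 ✓
(3): 4 ≥ 0 ✓
(4): 1 ≥ 0 ✓
(5): 3 ≥ -14 ✓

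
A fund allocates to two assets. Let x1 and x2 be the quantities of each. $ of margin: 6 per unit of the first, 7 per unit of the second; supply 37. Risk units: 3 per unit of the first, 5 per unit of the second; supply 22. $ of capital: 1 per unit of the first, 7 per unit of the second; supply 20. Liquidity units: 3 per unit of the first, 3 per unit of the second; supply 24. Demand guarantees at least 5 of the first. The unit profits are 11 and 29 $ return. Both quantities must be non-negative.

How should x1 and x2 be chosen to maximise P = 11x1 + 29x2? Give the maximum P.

x1 = 5, x2 = 1, maximum P = 84

Feasible corners and P = 11x1 + 29x2:
  (37/6, 0) → P = 407/6
  (5, 0) → P = 55
  (5, 1) → P = 84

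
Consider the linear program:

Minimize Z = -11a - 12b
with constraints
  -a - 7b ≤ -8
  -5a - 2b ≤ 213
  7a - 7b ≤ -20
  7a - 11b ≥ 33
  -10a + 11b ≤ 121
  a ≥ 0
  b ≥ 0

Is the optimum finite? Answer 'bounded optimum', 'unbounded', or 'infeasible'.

infeasible

The boundaries -a - 7b = -8 and 7a - 11b = 33 meet at (319/60, 23/60), but that point violates 7a - 7b ≤ -20. Every candidate vertex is excluded by some other constraint, so the feasible region is empty.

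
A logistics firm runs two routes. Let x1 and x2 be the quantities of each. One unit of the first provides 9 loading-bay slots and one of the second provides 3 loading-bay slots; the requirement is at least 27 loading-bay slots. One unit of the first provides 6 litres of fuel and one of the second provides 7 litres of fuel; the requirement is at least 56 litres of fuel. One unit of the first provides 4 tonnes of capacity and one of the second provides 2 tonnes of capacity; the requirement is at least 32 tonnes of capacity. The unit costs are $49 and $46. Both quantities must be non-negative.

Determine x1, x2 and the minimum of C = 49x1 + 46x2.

x1 = 7, x2 = 2, minimum C = 435

The feasible region is unbounded (it extends along (0, 1), (1, 0)), but C strictly increases along every unbounded feasible direction, so there is no improving ray and the minimum is attained at a vertex.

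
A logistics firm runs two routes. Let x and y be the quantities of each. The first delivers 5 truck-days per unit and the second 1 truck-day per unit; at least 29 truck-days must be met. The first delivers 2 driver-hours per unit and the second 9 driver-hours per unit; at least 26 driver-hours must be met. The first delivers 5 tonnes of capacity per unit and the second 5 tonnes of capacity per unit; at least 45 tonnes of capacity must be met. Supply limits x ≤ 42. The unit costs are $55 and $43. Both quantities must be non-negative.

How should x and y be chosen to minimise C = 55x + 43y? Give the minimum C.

x = 5, y = 4, minimum C = 447

Extreme points and C = 55x + 43y:
  (0, 29) → C = 1247
  (13, 0) → C = 715
  (42, 0) → C = 2310
  (5, 4) → C = 447
  (55/7, 8/7) → C = 3369/7
The feasible region is unbounded (it extends along (0, 1)), but C strictly increases along every unbounded feasible direction, so there is no improving ray and the minimum is attained at a vertex.

The optimum lies where 5x + y = 29 and 5x + 5y = 45.
Solving simultaneously gives x = 5, y = 4.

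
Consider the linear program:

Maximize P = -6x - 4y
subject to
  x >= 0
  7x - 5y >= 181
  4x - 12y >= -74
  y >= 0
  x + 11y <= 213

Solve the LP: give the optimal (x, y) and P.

x = 181/7, y = 0, maximum P = -1086/7

Extreme points and P = -6x - 4y:
  (181/7, 0) → P = -1086/7
  (1528/41, 655/41) → P = -11788/41
  (213, 0) → P = -1278

The binding constraints are 7x - 5y = 181 and y = 0.
Solving simultaneously gives x = 181/7, y = 0.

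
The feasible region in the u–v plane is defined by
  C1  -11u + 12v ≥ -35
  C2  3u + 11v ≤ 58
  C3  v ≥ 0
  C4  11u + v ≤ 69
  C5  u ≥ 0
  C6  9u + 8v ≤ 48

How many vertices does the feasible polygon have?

The feasible vertices (each the meet of two boundaries and inside every other half-plane) are:
  (35/11, 0)
  (214/49, 213/196)
  (0, 58/11)
  (64/75, 126/25)
  (0, 0)

5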